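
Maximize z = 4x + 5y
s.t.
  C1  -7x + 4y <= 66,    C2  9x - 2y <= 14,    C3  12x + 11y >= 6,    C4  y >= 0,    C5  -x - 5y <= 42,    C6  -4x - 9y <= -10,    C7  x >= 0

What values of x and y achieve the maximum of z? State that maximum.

x = 94/11, y = 346/11, maximum z = 2106/11

Extreme points and z = 4x + 5y:
  (94/11, 346/11) → z = 2106/11
  (0, 33/2) → z = 165/2
  (146/89, 34/89) → z = 754/89
  (0, 10/9) → z = 50/9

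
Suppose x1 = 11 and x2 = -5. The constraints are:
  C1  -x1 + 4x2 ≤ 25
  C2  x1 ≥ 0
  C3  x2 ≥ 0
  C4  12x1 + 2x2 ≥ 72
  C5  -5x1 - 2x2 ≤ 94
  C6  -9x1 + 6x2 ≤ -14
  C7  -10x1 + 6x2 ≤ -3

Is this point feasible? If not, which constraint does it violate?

not feasible — violates C3

Constraint C3: x2 = -5, which is not ≥ 0. All other constraints are satisfied.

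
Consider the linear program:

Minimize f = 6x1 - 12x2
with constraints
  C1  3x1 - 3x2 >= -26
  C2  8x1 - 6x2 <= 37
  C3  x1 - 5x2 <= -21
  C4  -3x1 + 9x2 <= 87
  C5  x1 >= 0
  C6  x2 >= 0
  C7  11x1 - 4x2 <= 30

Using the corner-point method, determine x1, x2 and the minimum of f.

Extreme points and f = 6x1 - 12x2:
  (3/2, 61/6) → f = -113
  (0, 26/3) → f = -104
  (0, 21/5) → f = -252/5
  (78/17, 87/17) → f = -576/17
  (206/29, 349/29) → f = -2952/29

At the optimal vertex, 3x1 - 3x2 = -26 and -3x1 + 9x2 = 87.
Solving simultaneously gives x1 = 3/2, x2 = 61/6.

x1 = 3/2, x2 = 61/6, minimum f = -113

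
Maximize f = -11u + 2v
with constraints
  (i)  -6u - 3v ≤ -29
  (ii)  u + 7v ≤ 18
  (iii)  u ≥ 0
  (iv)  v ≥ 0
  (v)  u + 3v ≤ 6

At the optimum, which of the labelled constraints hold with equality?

(i) and (v)

Extreme points and f = -11u + 2v:
  (29/6, 0) → f = -319/6
  (23/5, 7/15) → f = -149/3
  (6, 0) → f = -66

The maximum is at (23/5, 7/15). Substituting into each constraint, equality holds for (i) and (v); the remaining constraints have slack.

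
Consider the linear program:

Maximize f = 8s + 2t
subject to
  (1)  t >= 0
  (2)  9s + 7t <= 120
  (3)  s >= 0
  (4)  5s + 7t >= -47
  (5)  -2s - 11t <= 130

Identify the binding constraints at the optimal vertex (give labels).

Extreme points and f = 8s + 2t:
  (40/3, 0) → f = 320/3
  (0, 0) → f = 0
  (0, 120/7) → f = 240/7

The maximum is at (40/3, 0). Substituting into each constraint, equality holds for (1) and (2); the remaining constraints have slack.

(1) and (2)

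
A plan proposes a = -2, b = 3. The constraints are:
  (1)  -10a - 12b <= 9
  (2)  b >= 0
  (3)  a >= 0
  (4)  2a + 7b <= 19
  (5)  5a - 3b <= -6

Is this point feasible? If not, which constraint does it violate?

not feasible — violates (3)

Constraint (3): a = -2, which is not ≥ 0. All other constraints are satisfied.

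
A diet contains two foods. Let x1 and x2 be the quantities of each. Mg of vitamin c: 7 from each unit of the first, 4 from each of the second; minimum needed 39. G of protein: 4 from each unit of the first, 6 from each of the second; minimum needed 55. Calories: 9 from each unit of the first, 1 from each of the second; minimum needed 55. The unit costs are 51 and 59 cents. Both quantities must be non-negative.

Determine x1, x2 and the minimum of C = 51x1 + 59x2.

x1 = 11/2, x2 = 11/2, minimum C = 605

Extreme points and C = 51x1 + 59x2:
  (0, 55) → C = 3245
  (55/4, 0) → C = 2805/4
  (11/2, 11/2) → C = 605
The feasible region is unbounded (it extends along (0, 1), (1, 0)), but C strictly increases along every unbounded feasible direction, so there is no improving ray and the minimum is attained at a vertex.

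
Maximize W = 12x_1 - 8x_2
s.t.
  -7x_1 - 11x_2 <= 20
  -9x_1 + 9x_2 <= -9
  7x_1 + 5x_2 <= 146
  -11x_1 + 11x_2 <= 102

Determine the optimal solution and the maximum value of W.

x_1 = 853/21, x_2 = -83/3, maximum W = 14884/21

Corner points and W = 12x_1 - 8x_2:
  (-1/2, -3/2) → W = 6
  (853/21, -83/3) → W = 14884/21
  (151/12, 139/12) → W = 175/3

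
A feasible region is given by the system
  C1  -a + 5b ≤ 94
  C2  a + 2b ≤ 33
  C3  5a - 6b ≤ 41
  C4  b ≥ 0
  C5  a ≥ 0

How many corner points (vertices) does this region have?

Intersecting each pair of boundary lines and keeping only the points that satisfy every inequality leaves:
  (35/2, 31/4)
  (0, 33/2)
  (41/5, 0)
  (0, 0)

4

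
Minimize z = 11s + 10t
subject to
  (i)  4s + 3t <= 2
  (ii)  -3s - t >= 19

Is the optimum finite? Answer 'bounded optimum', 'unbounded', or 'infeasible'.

unbounded

From the feasible point (-59/5, 82/5), moving in the direction (1, -3) keeps every constraint satisfied while z decreases without bound.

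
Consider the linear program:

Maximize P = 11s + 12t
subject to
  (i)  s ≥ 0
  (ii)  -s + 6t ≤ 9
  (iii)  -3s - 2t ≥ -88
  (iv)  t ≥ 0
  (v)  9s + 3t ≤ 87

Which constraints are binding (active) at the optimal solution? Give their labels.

Extreme points and P = 11s + 12t:
  (0, 3/2) → P = 18
  (0, 0) → P = 0
  (165/19, 56/19) → P = 2487/19
  (29/3, 0) → P = 319/3

The maximum is at (165/19, 56/19). Substituting into each constraint, equality holds for (ii) and (v); the remaining constraints have slack.

(ii) and (v)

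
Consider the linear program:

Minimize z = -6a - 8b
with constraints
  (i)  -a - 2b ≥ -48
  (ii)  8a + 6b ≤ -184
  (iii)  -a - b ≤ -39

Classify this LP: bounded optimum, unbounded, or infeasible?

infeasible

The boundaries -a - 2b = -48 and 8a + 6b = -184 meet at (-328/5, 284/5), but that point violates -a - b ≤ -39. Every candidate vertex is excluded by some other constraint, so the feasible region is empty.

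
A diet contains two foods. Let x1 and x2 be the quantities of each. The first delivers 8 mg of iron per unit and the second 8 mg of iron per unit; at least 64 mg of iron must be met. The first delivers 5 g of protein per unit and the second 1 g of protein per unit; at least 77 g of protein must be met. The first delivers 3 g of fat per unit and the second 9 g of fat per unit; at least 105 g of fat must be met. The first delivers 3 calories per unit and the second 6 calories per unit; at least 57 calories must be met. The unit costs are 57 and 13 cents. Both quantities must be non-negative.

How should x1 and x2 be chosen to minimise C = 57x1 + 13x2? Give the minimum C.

x1 = 14, x2 = 7, minimum C = 889

Extreme points and C = 57x1 + 13x2:
  (0, 77) → C = 1001
  (35, 0) → C = 1995
  (14, 7) → C = 889
The feasible region is unbounded (it extends along (0, 1), (1, 0)), but C strictly increases along every unbounded feasible direction, so there is no improving ray and the minimum is attained at a vertex.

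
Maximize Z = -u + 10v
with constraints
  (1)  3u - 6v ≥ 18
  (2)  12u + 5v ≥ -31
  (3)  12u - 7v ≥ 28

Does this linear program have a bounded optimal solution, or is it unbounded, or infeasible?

unbounded

From the feasible point (14/17, -44/17), moving in the direction (6, 3) keeps every constraint satisfied while Z increases without bound.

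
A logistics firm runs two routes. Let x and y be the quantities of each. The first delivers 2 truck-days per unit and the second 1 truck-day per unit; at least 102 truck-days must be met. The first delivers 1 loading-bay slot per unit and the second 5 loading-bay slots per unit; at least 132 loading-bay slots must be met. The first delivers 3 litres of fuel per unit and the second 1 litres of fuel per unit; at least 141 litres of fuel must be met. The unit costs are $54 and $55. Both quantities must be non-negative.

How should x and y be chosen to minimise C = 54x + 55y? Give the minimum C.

Feasible corners and C = 54x + 55y:
  (0, 141) → C = 7755
  (132, 0) → C = 7128
  (42, 18) → C = 3258
  (39, 24) → C = 3426
The feasible region is unbounded (it extends along (0, 1), (1, 0)), but C strictly increases along every unbounded feasible direction, so there is no improving ray and the minimum is attained at a vertex.

The optimum lies where 2x + y = 102 and x + 5y = 132.
Solving simultaneously gives x = 42, y = 18.

x = 42, y = 18, minimum C = 3258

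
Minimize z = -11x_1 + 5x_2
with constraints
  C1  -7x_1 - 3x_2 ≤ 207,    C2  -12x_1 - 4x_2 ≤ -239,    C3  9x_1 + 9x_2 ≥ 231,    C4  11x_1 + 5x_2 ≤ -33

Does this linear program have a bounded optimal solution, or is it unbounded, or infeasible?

infeasible

The boundaries -7x_1 - 3x_2 = 207 and -12x_1 - 4x_2 = -239 meet at (1545/8, -4157/8), but that point violates 9x_1 + 9x_2 ≥ 231. Every candidate vertex is excluded by some other constraint, so the feasible region is empty.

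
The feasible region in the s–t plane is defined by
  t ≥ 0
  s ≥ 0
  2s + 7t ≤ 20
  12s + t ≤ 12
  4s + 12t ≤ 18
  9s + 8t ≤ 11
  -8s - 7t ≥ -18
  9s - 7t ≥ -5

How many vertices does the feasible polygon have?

Of the 28 pairwise boundary intersections, those satisfying every inequality are:
  (0, 0)
  (1, 0)
  (0, 5/7)
  (85/87, 8/29)
  (37/135, 16/15)

5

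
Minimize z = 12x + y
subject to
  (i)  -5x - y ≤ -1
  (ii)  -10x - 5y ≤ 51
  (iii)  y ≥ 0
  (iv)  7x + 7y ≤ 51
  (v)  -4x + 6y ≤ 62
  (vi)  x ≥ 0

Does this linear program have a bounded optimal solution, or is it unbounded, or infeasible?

Vertices and z = 12x + y:
  (1/5, 0) → z = 12/5
  (0, 1) → z = 1
  (51/7, 0) → z = 612/7
  (0, 51/7) → z = 51/7
The feasible region has finitely many vertices and no improving ray; the minimum is 1 at (0, 1).

bounded optimum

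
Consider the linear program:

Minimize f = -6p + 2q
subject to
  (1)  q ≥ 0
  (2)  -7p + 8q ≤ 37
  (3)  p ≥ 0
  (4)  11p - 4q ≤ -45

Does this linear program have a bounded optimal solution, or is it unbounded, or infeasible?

The boundaries q = 0 and -7p + 8q = 37 meet at (-37/7, 0), but that point violates p ≥ 0. Every candidate vertex is excluded by some other constraint, so the feasible region is empty.

infeasible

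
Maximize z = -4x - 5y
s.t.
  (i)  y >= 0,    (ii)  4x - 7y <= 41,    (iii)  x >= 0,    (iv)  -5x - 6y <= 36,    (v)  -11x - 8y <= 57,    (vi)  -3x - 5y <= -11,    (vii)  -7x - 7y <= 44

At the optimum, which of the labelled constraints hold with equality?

Feasible corners and z = -4x - 5y:
  (41/4, 0) → z = -41
  (11/3, 0) → z = -44/3
  (0, 11/5) → z = -11
The feasible region is unbounded (it extends along (0, 1), (7, 4)), but z strictly decreases along every unbounded feasible direction, so there is no improving ray and the maximum is attained at a vertex.

The maximum is at (0, 11/5). Substituting into each constraint, equality holds for (iii) and (vi); the remaining constraints have slack.

(iii) and (vi)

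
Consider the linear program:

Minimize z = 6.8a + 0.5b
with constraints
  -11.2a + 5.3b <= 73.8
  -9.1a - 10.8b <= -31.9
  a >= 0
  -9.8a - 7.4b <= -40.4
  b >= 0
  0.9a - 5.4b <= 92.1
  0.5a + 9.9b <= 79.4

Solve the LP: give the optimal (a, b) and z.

a = 0, b = 202/37, minimum z = 101/37

Corner points and z = 6.8a + 0.5b:
  (0, 202/37) → z = 101/37
  (0, 794/99) → z = 397/99
  (202/49, 0) → z = 6868/245
  (307/3, 0) → z = 10438/15
  (4965/43, 847/387) → z = 608563/774

The binding constraints are a = 0 and -9.8a - 7.4b = -40.4.
Solving simultaneously gives a = 0, b = 202/37.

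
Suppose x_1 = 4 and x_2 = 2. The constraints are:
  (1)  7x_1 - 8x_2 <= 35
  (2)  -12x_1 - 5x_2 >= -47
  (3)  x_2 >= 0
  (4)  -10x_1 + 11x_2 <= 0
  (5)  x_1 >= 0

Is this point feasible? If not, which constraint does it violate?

not feasible — violates (2)

Constraint (2): -12x_1 - 5x_2 = -58, which is not ≥ -47. All other constraints are satisfied.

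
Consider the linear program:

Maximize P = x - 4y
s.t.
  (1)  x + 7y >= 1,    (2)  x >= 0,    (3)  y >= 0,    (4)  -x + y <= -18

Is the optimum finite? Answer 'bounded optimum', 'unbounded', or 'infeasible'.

From the feasible point (18, 0), moving in the direction (1, 0) keeps every constraint satisfied while P increases without bound.

unbounded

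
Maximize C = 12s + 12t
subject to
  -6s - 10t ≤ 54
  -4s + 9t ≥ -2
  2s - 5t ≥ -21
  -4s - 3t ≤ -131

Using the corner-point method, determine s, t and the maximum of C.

s = 199/2, t = 44, maximum C = 1722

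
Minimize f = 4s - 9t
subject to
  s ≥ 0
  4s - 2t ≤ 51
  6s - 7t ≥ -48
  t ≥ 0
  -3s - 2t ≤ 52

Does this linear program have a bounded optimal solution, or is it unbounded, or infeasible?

Corner points and f = 4s - 9t:
  (0, 48/7) → f = -432/7
  (0, 0) → f = 0
  (453/16, 249/8) → f = -1335/8
  (51/4, 0) → f = 51
The feasible region has finitely many vertices and no improving ray; the minimum is -1335/8 at (453/16, 249/8).

bounded optimum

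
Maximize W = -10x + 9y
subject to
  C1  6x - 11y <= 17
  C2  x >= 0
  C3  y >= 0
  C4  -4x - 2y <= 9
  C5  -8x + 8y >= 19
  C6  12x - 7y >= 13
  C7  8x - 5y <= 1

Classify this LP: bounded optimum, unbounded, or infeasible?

unbounded

From the feasible point (29/2, 23), moving in the direction (5, 8) keeps every constraint satisfied while W increases without bound.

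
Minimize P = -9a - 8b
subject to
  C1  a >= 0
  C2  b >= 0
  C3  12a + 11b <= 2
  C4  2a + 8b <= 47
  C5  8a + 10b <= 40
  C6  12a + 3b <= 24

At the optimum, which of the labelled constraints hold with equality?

C2 and C3

Feasible corners and P = -9a - 8b:
  (0, 0) → P = 0
  (0, 2/11) → P = -16/11
  (1/6, 0) → P = -3/2

The minimum is at (1/6, 0). Substituting into each constraint, equality holds for C2 and C3; the remaining constraints have slack.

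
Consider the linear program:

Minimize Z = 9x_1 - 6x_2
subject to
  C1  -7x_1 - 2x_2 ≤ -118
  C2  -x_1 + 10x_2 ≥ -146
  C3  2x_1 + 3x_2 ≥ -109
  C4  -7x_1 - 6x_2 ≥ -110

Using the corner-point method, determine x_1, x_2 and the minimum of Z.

x_1 = 122/7, x_2 = -2, minimum Z = 1182/7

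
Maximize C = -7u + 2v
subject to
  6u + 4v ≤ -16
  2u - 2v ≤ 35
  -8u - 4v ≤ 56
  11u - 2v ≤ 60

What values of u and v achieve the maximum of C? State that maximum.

Vertices and C = -7u + 2v:
  (-20, 26) → C = 192
  (26/7, -67/7) → C = -316/7
  (7/6, -49/3) → C = -245/6
  (25/9, -265/18) → C = -440/9

At the optimal vertex, 6u + 4v = -16 and -8u - 4v = 56.
Solving simultaneously gives u = -20, v = 26.

u = -20, v = 26, maximum C = 192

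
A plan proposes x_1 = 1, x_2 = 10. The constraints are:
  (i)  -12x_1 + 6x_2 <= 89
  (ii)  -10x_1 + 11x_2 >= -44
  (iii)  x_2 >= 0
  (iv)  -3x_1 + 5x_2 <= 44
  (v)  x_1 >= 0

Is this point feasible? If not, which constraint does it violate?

Constraint (iv): -3x_1 + 5x_2 = 47, which is not ≤ 44. All other constraints are satisfied.

not feasible — violates (iv)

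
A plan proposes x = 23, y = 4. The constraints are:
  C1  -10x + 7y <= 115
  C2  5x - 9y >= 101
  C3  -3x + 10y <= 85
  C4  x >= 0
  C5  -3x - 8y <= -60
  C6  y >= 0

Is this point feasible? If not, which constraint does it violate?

Constraint C2: 5x - 9y = 79, which is not ≥ 101. All other constraints are satisfied.

not feasible — violates C2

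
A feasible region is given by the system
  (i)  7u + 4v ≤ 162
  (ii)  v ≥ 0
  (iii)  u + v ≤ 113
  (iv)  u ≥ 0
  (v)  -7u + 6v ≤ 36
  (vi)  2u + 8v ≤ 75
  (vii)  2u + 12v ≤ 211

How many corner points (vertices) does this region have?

Of the 21 pairwise boundary intersections, those satisfying every inequality are:
  (162/7, 0)
  (83/4, 67/16)
  (0, 0)
  (0, 6)
  (81/34, 597/68)

5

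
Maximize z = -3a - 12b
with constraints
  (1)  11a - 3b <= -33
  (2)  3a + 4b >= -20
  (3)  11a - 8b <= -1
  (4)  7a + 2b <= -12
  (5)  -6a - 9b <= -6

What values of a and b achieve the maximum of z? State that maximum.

Feasible corners and z = -3a - 12b:
  (-102/43, 99/43) → z = -882/43
  (-31/13, 88/39) → z = -259/13
  (-68, 46) → z = -348
The feasible region is unbounded (it extends along (-2, 7), (-4, 3)), but z strictly decreases along every unbounded feasible direction, so there is no improving ray and the maximum is attained at a vertex.

The optimum lies where 11a - 3b = -33 and -6a - 9b = -6.
Solving simultaneously gives a = -31/13, b = 88/39.

a = -31/13, b = 88/39, maximum z = -259/13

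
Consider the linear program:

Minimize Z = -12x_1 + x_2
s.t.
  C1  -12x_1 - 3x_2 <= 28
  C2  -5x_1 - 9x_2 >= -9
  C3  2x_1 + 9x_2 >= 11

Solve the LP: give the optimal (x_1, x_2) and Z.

Extreme points and Z = -12x_1 + x_2:
  (-3, 8/3) → Z = 116/3
  (-95/34, 94/51) → Z = 1804/51
  (-2/3, 37/27) → Z = 253/27

The binding constraints are -5x_1 - 9x_2 = -9 and 2x_1 + 9x_2 = 11.
Solving simultaneously gives x_1 = -2/3, x_2 = 37/27.

x_1 = -2/3, x_2 = 37/27, minimum Z = 253/27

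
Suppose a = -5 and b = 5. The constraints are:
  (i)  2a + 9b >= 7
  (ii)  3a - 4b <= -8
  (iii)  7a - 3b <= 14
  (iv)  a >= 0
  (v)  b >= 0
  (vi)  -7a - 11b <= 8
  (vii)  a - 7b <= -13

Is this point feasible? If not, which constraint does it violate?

not feasible — violates (iv)

Constraint (iv): a = -5, which is not ≥ 0. All other constraints are satisfied.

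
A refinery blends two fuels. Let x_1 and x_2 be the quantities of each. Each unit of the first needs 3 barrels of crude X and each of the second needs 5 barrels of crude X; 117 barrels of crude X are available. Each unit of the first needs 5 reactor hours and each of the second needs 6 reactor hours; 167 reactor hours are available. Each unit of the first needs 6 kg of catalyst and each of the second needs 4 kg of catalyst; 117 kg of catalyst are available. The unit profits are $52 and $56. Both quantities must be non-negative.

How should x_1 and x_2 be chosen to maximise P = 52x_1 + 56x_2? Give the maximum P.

x_1 = 13/2, x_2 = 39/2, maximum P = 1430

Vertices and P = 52x_1 + 56x_2:
  (0, 0) → P = 0
  (0, 117/5) → P = 6552/5
  (39/2, 0) → P = 1014
  (13/2, 39/2) → P = 1430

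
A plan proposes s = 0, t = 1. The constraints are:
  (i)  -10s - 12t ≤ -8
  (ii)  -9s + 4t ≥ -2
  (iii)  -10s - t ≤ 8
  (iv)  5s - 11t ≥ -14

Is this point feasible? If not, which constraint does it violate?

(i): -12 ≤ -8 ✓
(ii): 4 ≥ -2 ✓
(iii): -1 ≤ 8 ✓
(iv): -11 ≥ -14 ✓

feasible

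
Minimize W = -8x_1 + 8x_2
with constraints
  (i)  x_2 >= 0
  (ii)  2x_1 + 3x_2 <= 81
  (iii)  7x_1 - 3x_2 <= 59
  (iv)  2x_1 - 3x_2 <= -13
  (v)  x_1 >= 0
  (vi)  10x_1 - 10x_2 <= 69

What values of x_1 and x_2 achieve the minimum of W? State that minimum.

x_1 = 72/5, x_2 = 209/15, minimum W = -56/15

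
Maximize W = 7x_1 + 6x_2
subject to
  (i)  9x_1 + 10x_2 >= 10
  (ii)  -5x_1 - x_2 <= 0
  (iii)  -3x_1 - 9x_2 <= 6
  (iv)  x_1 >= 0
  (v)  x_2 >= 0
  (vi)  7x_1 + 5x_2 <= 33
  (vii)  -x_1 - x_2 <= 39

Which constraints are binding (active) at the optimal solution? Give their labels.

(iv) and (vi)

Vertices and W = 7x_1 + 6x_2:
  (0, 1) → W = 6
  (10/9, 0) → W = 70/9
  (0, 33/5) → W = 198/5
  (33/7, 0) → W = 33

The maximum is at (0, 33/5). Substituting into each constraint, equality holds for (iv) and (vi); the remaining constraints have slack.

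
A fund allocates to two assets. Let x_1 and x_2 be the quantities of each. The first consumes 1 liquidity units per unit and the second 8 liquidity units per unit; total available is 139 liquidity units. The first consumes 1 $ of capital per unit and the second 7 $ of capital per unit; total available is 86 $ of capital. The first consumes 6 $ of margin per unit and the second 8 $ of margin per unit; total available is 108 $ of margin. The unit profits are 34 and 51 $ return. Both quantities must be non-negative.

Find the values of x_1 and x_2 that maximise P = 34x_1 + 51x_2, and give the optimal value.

x_1 = 2, x_2 = 12, maximum P = 680

Extreme points and P = 34x_1 + 51x_2:
  (0, 0) → P = 0
  (0, 86/7) → P = 4386/7
  (18, 0) → P = 612
  (2, 12) → P = 680

The optimum lies where x_1 + 7x_2 = 86 and 6x_1 + 8x_2 = 108.
Solving simultaneously gives x_1 = 2, x_2 = 12.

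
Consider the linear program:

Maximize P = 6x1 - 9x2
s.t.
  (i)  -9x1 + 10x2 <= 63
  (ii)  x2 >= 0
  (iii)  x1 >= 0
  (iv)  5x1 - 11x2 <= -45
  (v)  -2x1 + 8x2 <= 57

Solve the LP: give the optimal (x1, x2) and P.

x1 = 89/6, x2 = 65/6, maximum P = -17/2

Vertices and P = 6x1 - 9x2:
  (0, 63/10) → P = -567/10
  (33/26, 387/52) → P = -3087/52
  (0, 45/11) → P = -405/11
  (89/6, 65/6) → P = -17/2

The optimum lies where 5x1 - 11x2 = -45 and -2x1 + 8x2 = 57.
Solving simultaneously gives x1 = 89/6, x2 = 65/6.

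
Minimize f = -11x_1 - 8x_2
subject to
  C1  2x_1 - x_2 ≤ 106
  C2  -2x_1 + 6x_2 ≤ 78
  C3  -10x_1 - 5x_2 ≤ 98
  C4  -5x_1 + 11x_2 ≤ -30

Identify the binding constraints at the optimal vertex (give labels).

C1 and C4

Extreme points and f = -11x_1 - 8x_2:
  (108/5, -314/5) → f = 1324/5
  (1136/17, 470/17) → f = -16256/17
  (-928/135, -158/27) → f = 16528/135

The minimum is at (1136/17, 470/17). Substituting into each constraint, equality holds for C1 and C4; the remaining constraints have slack.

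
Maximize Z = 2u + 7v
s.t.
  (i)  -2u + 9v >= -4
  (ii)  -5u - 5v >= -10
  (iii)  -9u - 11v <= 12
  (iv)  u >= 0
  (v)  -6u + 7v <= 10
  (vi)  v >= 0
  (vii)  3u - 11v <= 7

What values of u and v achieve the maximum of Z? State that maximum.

u = 4/13, v = 22/13, maximum Z = 162/13

The binding constraints are -5u - 5v = -10 and -6u + 7v = 10.
Solving simultaneously gives u = 4/13, v = 22/13.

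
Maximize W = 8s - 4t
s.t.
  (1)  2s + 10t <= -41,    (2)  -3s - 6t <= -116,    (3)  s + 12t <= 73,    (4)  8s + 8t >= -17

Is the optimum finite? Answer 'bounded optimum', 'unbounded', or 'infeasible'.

unbounded

From the feasible point (703/9, -355/18), moving in the direction (10, -2) keeps every constraint satisfied while W increases without bound.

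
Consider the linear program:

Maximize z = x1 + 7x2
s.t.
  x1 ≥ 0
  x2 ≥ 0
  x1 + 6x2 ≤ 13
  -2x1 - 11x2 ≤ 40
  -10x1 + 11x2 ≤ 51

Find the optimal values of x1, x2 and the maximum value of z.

x1 = 0, x2 = 13/6, maximum z = 91/6

Vertices and z = x1 + 7x2:
  (0, 0) → z = 0
  (0, 13/6) → z = 91/6
  (13, 0) → z = 13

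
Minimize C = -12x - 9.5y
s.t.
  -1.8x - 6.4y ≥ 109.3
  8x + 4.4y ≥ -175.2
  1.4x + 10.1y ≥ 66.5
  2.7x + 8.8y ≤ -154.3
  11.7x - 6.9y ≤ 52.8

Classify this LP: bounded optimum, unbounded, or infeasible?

infeasible

The boundaries -1.8x - 6.4y = 109.3 and 1.4x + 10.1y = 66.5 meet at (-152953/922, 13636/461), but that point violates 8x + 4.4y ≥ -175.2. Every candidate vertex is excluded by some other constraint, so the feasible region is empty.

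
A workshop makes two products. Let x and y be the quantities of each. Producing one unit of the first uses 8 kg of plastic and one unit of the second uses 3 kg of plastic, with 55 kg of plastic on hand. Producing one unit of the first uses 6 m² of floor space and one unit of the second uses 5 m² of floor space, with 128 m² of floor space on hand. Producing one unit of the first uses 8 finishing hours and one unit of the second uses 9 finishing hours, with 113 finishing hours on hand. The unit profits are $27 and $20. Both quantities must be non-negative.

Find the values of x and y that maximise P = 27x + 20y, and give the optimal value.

x = 13/4, y = 29/3, maximum P = 3373/12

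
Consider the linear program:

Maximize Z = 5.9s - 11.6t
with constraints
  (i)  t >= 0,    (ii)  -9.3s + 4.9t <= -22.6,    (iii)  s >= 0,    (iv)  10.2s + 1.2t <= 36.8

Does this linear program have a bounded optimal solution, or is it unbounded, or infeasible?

bounded optimum

Corner points and Z = 5.9s - 11.6t:
  (226/93, 0) → Z = 6667/465
  (184/51, 0) → Z = 5428/255
  (10372/3057, 1862/1019) → Z = -18014/15285
The feasible region has finitely many vertices and no improving ray; the maximum is 5428/255 at (184/51, 0).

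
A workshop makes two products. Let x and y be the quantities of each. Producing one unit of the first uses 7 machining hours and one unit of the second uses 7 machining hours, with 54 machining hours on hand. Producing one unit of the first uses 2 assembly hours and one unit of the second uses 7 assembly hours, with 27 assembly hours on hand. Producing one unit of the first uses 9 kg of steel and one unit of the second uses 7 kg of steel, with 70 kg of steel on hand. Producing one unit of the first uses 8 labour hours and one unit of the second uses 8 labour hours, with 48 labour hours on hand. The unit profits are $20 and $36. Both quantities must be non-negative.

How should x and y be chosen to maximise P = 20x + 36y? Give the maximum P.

x = 3, y = 3, maximum P = 168

Extreme points and P = 20x + 36y:
  (0, 0) → P = 0
  (0, 27/7) → P = 972/7
  (6, 0) → P = 120
  (3, 3) → P = 168

At the optimal vertex, 2x + 7y = 27 and 8x + 8y = 48.
Solving simultaneously gives x = 3, y = 3.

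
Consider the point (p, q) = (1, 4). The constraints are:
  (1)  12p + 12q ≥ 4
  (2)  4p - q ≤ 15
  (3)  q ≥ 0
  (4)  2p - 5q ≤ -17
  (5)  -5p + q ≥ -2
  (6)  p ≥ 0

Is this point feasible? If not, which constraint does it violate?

feasible

(1): 60 ≥ 4 ✓
(2): 0 ≤ 15 ✓
(3): 4 ≥ 0 ✓
(4): -18 ≤ -17 ✓
(5): -1 ≥ -2 ✓
(6): 1 ≥ 0 ✓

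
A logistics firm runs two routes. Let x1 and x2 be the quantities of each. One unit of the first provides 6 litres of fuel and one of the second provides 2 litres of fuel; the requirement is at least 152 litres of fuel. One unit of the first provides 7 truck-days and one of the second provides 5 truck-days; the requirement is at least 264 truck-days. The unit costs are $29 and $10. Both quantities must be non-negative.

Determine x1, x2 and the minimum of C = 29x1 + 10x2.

The feasible region is unbounded (it extends along (0, 1), (1, 0)), but C strictly increases along every unbounded feasible direction, so there is no improving ray and the minimum is attained at a vertex.

x1 = 29/2, x2 = 65/2, minimum C = 1491/2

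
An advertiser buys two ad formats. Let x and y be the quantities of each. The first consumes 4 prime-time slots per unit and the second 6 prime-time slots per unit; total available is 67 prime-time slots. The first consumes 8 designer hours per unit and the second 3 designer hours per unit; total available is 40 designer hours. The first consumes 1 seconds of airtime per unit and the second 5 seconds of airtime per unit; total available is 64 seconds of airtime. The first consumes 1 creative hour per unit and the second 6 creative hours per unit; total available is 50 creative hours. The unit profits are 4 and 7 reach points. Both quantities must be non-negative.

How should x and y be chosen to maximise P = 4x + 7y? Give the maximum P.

The optimum lies where 8x + 3y = 40 and x + 6y = 50.
Solving simultaneously gives x = 2, y = 8.

x = 2, y = 8, maximum P = 64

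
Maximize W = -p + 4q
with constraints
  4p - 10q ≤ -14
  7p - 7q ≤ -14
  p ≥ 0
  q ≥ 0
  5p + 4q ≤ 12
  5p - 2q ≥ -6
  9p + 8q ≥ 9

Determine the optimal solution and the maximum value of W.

p = 0, q = 3, maximum W = 12

Feasible corners and W = -p + 4q:
  (0, 2) → W = 8
  (4/9, 22/9) → W = 28/3
  (0, 3) → W = 12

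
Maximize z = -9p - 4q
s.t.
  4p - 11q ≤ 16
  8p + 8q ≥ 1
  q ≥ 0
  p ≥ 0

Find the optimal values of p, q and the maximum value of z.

Feasible corners and z = -9p - 4q:
  (4, 0) → z = -36
  (1/8, 0) → z = -9/8
  (0, 1/8) → z = -1/2
The feasible region is unbounded (it extends along (0, 1), (11, 4)), but z strictly decreases along every unbounded feasible direction, so there is no improving ray and the maximum is attained at a vertex.

The optimum lies where 8p + 8q = 1 and p = 0.
Solving simultaneously gives p = 0, q = 1/8.

p = 0, q = 1/8, maximum z = -1/2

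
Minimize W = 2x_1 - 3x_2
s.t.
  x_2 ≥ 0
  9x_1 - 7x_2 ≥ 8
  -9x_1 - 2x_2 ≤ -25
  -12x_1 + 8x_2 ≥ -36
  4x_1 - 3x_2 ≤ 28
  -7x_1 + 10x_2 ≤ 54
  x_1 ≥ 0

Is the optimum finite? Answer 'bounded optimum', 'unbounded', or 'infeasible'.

Vertices and W = 2x_1 - 3x_2:
  (25/9, 0) → W = 50/9
  (3, 0) → W = 6
  (191/81, 17/9) → W = -77/81
  (458/41, 542/41) → W = -710/41
  (99/8, 225/16) → W = -279/16
The feasible region has finitely many vertices and no improving ray; the minimum is -279/16 at (99/8, 225/16).

bounded optimum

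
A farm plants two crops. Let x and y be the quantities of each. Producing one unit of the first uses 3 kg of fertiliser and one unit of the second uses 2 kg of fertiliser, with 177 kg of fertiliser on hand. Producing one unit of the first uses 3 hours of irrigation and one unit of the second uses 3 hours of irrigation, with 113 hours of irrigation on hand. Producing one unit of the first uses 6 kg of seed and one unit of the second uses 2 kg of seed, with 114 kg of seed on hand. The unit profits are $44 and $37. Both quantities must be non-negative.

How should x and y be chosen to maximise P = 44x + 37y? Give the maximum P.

x = 29/3, y = 28, maximum P = 4384/3

Corner points and P = 44x + 37y:
  (0, 0) → P = 0
  (0, 113/3) → P = 4181/3
  (19, 0) → P = 836
  (29/3, 28) → P = 4384/3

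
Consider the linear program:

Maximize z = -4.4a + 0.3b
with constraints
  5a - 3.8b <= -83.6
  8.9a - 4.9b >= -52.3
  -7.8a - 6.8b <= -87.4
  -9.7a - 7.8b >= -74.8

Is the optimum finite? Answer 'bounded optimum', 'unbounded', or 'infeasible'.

The boundaries 5a - 3.8b = -83.6 and 8.9a - 4.9b = -52.3 meet at (10545/466, 24127/466), but that point violates -9.7a - 7.8b ≥ -74.8. Every candidate vertex is excluded by some other constraint, so the feasible region is empty.

infeasible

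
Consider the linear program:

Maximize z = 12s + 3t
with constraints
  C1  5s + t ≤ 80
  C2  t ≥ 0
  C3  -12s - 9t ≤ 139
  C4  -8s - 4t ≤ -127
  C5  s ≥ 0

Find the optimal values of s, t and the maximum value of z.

s = 0, t = 80, maximum z = 240

Extreme points and z = 12s + 3t:
  (16, 0) → z = 192
  (0, 80) → z = 240
  (127/8, 0) → z = 381/2
  (0, 127/4) → z = 381/4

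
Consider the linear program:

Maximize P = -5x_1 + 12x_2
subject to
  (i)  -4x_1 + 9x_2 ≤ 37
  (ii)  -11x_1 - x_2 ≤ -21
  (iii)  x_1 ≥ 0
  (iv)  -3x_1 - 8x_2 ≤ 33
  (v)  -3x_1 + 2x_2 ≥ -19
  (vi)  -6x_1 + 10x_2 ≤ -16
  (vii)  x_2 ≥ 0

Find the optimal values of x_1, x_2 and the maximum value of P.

x_1 = 79/9, x_2 = 11/3, maximum P = 1/9

Extreme points and P = -5x_1 + 12x_2:
  (79/9, 11/3) → P = 1/9
  (19/3, 0) → P = -95/3
  (8/3, 0) → P = -40/3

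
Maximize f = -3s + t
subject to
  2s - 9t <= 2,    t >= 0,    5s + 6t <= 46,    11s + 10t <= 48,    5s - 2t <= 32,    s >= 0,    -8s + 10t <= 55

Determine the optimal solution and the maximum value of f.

s = 0, t = 24/5, maximum f = 24/5

Feasible corners and f = -3s + t:
  (1, 0) → f = -3
  (452/119, 74/119) → f = -1282/119
  (0, 0) → f = 0
  (0, 24/5) → f = 24/5

The optimum lies where 11s + 10t = 48 and s = 0.
Solving simultaneously gives s = 0, t = 24/5.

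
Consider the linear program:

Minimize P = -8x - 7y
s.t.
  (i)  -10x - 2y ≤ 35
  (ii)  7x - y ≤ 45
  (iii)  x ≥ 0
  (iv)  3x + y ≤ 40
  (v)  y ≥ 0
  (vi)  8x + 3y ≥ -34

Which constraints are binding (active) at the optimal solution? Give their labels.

(iii) and (iv)

Corner points and P = -8x - 7y:
  (17/2, 29/2) → P = -339/2
  (45/7, 0) → P = -360/7
  (0, 40) → P = -280
  (0, 0) → P = 0

The minimum is at (0, 40). Substituting into each constraint, equality holds for (iii) and (iv); the remaining constraints have slack.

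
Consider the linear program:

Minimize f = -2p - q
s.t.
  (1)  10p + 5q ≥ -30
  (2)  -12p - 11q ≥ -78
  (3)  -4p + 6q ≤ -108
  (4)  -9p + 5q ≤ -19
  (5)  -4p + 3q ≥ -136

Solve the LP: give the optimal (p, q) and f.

p = 173/8, q = -33/2, minimum f = -107/4

Extreme points and f = -2p - q:
  (9/2, -15) → f = 6
  (59/5, -148/5) → f = 6
  (414/29, -246/29) → f = -582/29
  (173/8, -33/2) → f = -107/4

The binding constraints are -12p - 11q = -78 and -4p + 3q = -136.
Solving simultaneously gives p = 173/8, q = -33/2.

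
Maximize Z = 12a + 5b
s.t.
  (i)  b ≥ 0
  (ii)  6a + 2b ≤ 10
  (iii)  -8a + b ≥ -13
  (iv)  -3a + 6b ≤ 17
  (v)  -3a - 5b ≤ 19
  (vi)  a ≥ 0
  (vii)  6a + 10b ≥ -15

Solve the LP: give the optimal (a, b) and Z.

a = 13/21, b = 22/7, maximum Z = 162/7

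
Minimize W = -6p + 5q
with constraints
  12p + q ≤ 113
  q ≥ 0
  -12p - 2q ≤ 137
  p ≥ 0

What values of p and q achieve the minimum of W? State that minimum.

p = 113/12, q = 0, minimum W = -113/2

Extreme points and W = -6p + 5q:
  (113/12, 0) → W = -113/2
  (0, 113) → W = 565
  (0, 0) → W = 0

The binding constraints are 12p + q = 113 and q = 0.
Solving simultaneously gives p = 113/12, q = 0.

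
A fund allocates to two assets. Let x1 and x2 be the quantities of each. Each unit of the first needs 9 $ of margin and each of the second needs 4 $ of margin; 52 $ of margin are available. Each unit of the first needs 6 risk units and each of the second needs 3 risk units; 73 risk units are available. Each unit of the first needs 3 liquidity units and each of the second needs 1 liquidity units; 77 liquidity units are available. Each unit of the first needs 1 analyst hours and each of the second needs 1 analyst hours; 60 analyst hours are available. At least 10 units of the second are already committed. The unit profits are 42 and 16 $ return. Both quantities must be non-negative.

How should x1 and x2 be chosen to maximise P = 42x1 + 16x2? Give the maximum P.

x1 = 4/3, x2 = 10, maximum P = 216

Feasible corners and P = 42x1 + 16x2:
  (0, 13) → P = 208
  (0, 10) → P = 160
  (4/3, 10) → P = 216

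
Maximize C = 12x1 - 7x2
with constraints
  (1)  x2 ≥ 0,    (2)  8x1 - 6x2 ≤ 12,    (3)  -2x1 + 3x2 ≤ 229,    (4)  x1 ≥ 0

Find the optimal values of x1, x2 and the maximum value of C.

x1 = 235/2, x2 = 464/3, maximum C = 982/3

Extreme points and C = 12x1 - 7x2:
  (3/2, 0) → C = 18
  (0, 0) → C = 0
  (235/2, 464/3) → C = 982/3
  (0, 229/3) → C = -1603/3

At the optimal vertex, 8x1 - 6x2 = 12 and -2x1 + 3x2 = 229.
Solving simultaneously gives x1 = 235/2, x2 = 464/3.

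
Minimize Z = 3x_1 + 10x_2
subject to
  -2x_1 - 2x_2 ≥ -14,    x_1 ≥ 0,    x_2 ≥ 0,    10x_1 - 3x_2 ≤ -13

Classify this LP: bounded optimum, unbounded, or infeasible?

Feasible corners and Z = 3x_1 + 10x_2:
  (0, 7) → Z = 70
  (8/13, 83/13) → Z = 854/13
  (0, 13/3) → Z = 130/3
The feasible region has finitely many vertices and no improving ray; the minimum is 130/3 at (0, 13/3).

bounded optimum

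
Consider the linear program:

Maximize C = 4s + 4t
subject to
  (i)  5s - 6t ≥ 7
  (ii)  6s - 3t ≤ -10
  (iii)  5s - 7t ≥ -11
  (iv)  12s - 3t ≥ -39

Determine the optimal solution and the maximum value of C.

Feasible corners and C = 4s + 4t:
  (-27/7, -92/21) → C = -692/21
  (-85/19, -93/19) → C = -712/19
  (-29/6, -19/3) → C = -134/3

The binding constraints are 5s - 6t = 7 and 6s - 3t = -10.
Solving simultaneously gives s = -27/7, t = -92/21.

s = -27/7, t = -92/21, maximum C = -692/21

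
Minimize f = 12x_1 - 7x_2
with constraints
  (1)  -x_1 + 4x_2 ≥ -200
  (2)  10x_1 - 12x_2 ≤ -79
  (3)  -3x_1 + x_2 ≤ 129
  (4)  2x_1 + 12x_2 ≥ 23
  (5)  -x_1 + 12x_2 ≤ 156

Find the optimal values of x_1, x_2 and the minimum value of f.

The optimum lies where -3x_1 + x_2 = 129 and -x_1 + 12x_2 = 156.
Solving simultaneously gives x_1 = -1392/35, x_2 = 339/35.

x_1 = -1392/35, x_2 = 339/35, minimum f = -19077/35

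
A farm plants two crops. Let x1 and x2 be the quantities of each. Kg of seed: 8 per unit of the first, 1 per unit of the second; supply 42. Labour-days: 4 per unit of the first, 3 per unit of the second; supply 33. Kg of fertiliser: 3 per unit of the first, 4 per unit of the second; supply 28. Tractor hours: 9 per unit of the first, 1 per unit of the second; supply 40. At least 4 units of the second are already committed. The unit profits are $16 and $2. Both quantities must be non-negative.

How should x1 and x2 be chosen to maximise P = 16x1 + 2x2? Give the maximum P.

x1 = 4, x2 = 4, maximum P = 72

Vertices and P = 16x1 + 2x2:
  (0, 7) → P = 14
  (0, 4) → P = 8
  (4, 4) → P = 72

At the optimal vertex, 3x1 + 4x2 = 28 and 9x1 + x2 = 40.
Solving simultaneously gives x1 = 4, x2 = 4.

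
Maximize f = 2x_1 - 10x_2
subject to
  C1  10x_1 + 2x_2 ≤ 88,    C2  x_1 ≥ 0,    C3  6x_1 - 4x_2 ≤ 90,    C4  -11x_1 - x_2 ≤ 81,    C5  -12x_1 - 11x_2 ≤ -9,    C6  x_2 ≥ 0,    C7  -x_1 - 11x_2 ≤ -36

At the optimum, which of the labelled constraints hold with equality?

C1 and C7

Feasible corners and f = 2x_1 - 10x_2:
  (0, 44) → f = -440
  (224/27, 68/27) → f = -232/27
  (0, 36/11) → f = -360/11

The maximum is at (224/27, 68/27). Substituting into each constraint, equality holds for C1 and C7; the remaining constraints have slack.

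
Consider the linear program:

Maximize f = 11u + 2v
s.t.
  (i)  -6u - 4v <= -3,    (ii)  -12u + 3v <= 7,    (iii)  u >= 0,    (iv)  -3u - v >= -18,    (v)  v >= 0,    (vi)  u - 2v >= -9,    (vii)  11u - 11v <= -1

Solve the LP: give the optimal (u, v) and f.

Feasible corners and f = 11u + 2v:
  (0, 3/4) → f = 3/2
  (29/110, 39/110) → f = 397/110
  (0, 7/3) → f = 14/3
  (13/21, 101/21) → f = 115/7
  (27/7, 45/7) → f = 387/7
  (197/44, 201/44) → f = 2569/44

At the optimal vertex, -3u - v = -18 and 11u - 11v = -1.
Solving simultaneously gives u = 197/44, v = 201/44.

u = 197/44, v = 201/44, maximum f = 2569/44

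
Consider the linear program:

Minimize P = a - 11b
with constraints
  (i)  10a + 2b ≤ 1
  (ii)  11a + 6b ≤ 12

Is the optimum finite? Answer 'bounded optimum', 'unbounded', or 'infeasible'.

From the feasible point (-9/19, 109/38), moving in the direction (-6, 11) keeps every constraint satisfied while P decreases without bound.

unbounded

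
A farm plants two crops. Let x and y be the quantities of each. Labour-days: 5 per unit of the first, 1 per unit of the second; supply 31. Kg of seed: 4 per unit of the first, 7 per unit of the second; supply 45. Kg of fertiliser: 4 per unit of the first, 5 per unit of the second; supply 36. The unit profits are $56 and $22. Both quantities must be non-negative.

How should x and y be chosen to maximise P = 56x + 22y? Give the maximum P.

x = 17/3, y = 8/3, maximum P = 376

Feasible corners and P = 56x + 22y:
  (0, 0) → P = 0
  (0, 45/7) → P = 990/7
  (31/5, 0) → P = 1736/5
  (17/3, 8/3) → P = 376
  (27/8, 9/2) → P = 288

At the optimal vertex, 5x + y = 31 and 4x + 5y = 36.
Solving simultaneously gives x = 17/3, y = 8/3.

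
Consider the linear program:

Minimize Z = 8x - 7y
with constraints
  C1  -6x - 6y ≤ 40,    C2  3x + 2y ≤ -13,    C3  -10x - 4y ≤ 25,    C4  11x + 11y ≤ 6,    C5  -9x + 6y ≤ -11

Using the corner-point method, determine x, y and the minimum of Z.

Extreme points and Z = 8x - 7y:
  (1/3, -7) → Z = 155/3
  (5/18, -125/18) → Z = 305/6
  (1/4, -55/8) → Z = 401/8

x = 1/4, y = -55/8, minimum Z = 401/8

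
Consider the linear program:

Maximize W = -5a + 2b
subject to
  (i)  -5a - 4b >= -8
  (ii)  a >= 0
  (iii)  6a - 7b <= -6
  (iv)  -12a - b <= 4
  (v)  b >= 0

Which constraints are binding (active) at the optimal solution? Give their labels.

(i) and (ii)

Vertices and W = -5a + 2b:
  (0, 2) → W = 4
  (32/59, 78/59) → W = -4/59
  (0, 6/7) → W = 12/7

The maximum is at (0, 2). Substituting into each constraint, equality holds for (i) and (ii); the remaining constraints have slack.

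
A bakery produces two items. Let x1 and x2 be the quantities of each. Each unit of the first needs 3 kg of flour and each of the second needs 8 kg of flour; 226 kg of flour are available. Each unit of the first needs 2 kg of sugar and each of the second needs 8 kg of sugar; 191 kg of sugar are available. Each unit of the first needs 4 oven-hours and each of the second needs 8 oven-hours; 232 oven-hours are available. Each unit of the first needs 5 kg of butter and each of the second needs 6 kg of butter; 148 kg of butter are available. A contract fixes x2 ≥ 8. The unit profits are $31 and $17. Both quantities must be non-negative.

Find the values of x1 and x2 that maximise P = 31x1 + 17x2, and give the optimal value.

x1 = 20, x2 = 8, maximum P = 756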